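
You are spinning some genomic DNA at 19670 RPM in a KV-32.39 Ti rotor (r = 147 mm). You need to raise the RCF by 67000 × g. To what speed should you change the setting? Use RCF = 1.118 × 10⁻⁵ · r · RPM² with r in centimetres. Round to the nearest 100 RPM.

28200 RPM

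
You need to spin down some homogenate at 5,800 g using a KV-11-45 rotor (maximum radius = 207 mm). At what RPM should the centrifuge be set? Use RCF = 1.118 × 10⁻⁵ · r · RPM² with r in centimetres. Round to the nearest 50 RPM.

r = 207 mm = 20.7 cm
5,800 = 1.118 × 10⁻⁵ × 20.7 × N²
N² = 5,800 / (23.1426 × 10⁻⁵) = 25,062,007
N ≈ √25,062,007 ≈ 5,006.2

N ≈ 5000 RPM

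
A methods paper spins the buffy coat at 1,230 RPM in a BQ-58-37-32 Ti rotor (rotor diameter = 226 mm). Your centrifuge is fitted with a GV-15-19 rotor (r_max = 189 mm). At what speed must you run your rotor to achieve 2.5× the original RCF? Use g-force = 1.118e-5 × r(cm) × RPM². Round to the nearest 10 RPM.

≈ 1500 RPM

Original rotor: r = 226 mm / 2 = 113 mm = 11.3 cm
RCF = 1.118 × 10⁻⁵ × r × N²
RCF_original = 1.118 × 10⁻⁵ × 11.3 × (1230)² = 1.118 × 10⁻⁵ × 11.3 × 1,512,900 ≈ 191.1 × g
Target RCF = 2.5 × 191.1 ≈ 477.8 × g
Your rotor: r = 189 mm = 18.9 cm
477.8 = 1.118 × 10⁻⁵ × 18.9 × N²
N² = 477.8 / (21.1302 × 10⁻⁵) = 2,261,219
N ≈ √2,261,219 ≈ 1,503.7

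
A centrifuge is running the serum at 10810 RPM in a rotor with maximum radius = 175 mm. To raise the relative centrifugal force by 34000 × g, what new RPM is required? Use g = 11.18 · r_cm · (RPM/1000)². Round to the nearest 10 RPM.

r = 175 mm = 17.5 cm
Current RCF = 11.18 × 17.5 × (10.81)² = 11.18 × 17.5 × 116.8561 ≈ 22,862.9 × g
Target RCF = 22,862.9 + 34,000 = 56,862.9 × g
(N/1000)² = 56,862.9 / 195.65 = 290.6358
N = 1000 × √290.6358 ≈ 17,048.0

≈ 17050 RPM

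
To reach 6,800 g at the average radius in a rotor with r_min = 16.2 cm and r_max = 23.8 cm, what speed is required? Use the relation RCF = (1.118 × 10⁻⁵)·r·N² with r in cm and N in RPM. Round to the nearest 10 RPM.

5510 RPM

r_avg = (16.2 + 23.8) / 2 = 20 cm
6,800 = 1.118 × 10⁻⁵ × 20 × N²
N² = 6,800 / (22.36 × 10⁻⁵) = 30,411,449
N ≈ √30,411,449 ≈ 5,514.7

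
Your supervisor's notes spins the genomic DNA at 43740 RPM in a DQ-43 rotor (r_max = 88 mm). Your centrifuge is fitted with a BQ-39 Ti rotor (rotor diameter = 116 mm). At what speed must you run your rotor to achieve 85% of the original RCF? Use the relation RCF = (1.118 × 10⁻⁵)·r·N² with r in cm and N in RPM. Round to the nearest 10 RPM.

Original rotor: r = 88 mm = 8.8 cm
RCF_original = 1.118 × 10⁻⁵ × 8.8 × (43740)² = 1.118 × 10⁻⁵ × 8.8 × 1,913,187,600 ≈ 188,227 × g
Target RCF = 0.85 × 188,227 ≈ 159,992.9 × g
Your rotor: r = 116 mm / 2 = 58 mm = 5.8 cm
159,992.9 = 1.118 × 10⁻⁵ × 5.8 × N²
N² = 159,992.9 / (6.4844 × 10⁻⁵) = 2,467,350,873
N ≈ √2,467,350,873 ≈ 49,672.4

49670 RPM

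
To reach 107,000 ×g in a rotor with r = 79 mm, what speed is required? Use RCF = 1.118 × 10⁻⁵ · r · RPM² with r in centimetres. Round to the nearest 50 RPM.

r = 79 mm = 7.9 cm
107,000 = 1.118 × 10⁻⁵ × 7.9 × N²
N² = 107,000 / (8.8322 × 10⁻⁵) = 1,211,476,189
N ≈ √1,211,476,189 ≈ 34,806.3

34800 RPM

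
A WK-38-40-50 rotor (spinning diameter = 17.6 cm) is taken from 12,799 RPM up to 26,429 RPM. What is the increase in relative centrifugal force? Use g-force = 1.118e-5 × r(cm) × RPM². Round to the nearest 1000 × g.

53000 g

r = 17.6 / 2 = 8.8 cm
RCF₁ = 1.118 × 10⁻⁵ × 8.8 × (12799)² = 1.118 × 10⁻⁵ × 8.8 × 163,814,401 ≈ 16,116.7 × g
RCF₂ = 1.118 × 10⁻⁵ × 8.8 × (26429)² = 1.118 × 10⁻⁵ × 8.8 × 698,492,041 ≈ 68,720.4 × g
Increase = 68,720.4 − 16,116.7 = 52,603.7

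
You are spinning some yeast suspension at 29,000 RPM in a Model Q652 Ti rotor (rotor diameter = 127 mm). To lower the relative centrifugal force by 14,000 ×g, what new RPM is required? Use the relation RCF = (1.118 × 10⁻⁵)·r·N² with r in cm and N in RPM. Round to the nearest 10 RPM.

r = 127 mm / 2 = 63.5 mm = 6.35 cm
Current RCF = 1.118 × 10⁻⁵ × 6.35 × (29000)² = 1.118 × 10⁻⁵ × 6.35 × 841,000,000 ≈ 59,705.1 × g
Target RCF = 59,705.1 − 14,000 = 45,705.1 × g
N² = 45,705.1 / (7.0993 × 10⁻⁵) = 643,797,276
N ≈ √643,797,276 ≈ 25,373.2

25370 RPM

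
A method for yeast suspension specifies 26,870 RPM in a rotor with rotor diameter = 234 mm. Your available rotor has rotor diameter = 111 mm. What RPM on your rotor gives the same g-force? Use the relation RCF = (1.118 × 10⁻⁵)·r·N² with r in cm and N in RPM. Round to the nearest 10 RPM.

Original rotor: r = 234 mm / 2 = 117 mm = 11.7 cm
RCF = 1.118 × 10⁻⁵ × r × N²
RCF_original = 1.118 × 10⁻⁵ × 11.7 × (26870)² = 1.118 × 10⁻⁵ × 11.7 × 721,996,900 ≈ 94,441.5 × g
Your rotor: r = 111 mm / 2 = 55.5 mm = 5.55 cm
94,441.5 = 1.118 × 10⁻⁵ × 5.55 × N²
N² = 94,441.5 / (6.2049 × 10⁻⁵) = 1,522,047,092
N ≈ √1,522,047,092 ≈ 39,013.4

39010 RPM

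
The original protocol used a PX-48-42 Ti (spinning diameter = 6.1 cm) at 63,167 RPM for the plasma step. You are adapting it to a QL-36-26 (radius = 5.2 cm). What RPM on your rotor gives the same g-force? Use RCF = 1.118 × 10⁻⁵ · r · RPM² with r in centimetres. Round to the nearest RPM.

48377 RPM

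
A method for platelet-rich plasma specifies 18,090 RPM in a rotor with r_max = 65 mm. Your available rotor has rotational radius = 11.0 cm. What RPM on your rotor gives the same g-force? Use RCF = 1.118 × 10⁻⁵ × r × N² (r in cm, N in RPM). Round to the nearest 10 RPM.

Original rotor: r = 65 mm = 6.5 cm
RCF = 1.118 × 10⁻⁵ × r × N²
RCF_original = 1.118 × 10⁻⁵ × 6.5 × (18090)² = 1.118 × 10⁻⁵ × 6.5 × 327,248,100 ≈ 23,781.1 × g
23,781.1 = 1.118 × 10⁻⁵ × 11 × N²
N² = 23,781.1 / (12.298 × 10⁻⁵) = 193,373,719
N ≈ √193,373,719 ≈ 13,905.9

≈ 13910 RPM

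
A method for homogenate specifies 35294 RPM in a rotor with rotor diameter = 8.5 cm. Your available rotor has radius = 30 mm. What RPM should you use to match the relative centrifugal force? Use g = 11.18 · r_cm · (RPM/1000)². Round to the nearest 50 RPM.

42000 RPM

Original rotor: r = 8.5 / 2 = 4.25 cm
RCF_original = 11.18 × 4.25 × (35.294)² = 11.18 × 4.25 × 1,245.666436 ≈ 59,187.8 × g
Your rotor: r = 30 mm = 3.0 cm
59,187.8 = 11.18 × 3 × (N/1000)²
(N/1000)² = 59,187.8 / 33.54 = 1764.693
N = 1000 × √1764.693 ≈ 42,008.2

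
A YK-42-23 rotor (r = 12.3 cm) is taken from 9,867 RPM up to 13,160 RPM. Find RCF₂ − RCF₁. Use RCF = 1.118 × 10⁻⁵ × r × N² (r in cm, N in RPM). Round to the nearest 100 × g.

RCF₁ = 1.118 × 10⁻⁵ × 12.3 × (9867)² = 1.118 × 10⁻⁵ × 12.3 × 97,357,689 ≈ 13,388 × g
RCF₂ = 1.118 × 10⁻⁵ × 12.3 × (13160)² = 1.118 × 10⁻⁵ × 12.3 × 173,185,600 ≈ 23,815.4 × g
Increase = 23,815.4 − 13,388 = 10,427.4

≈ 10400 × g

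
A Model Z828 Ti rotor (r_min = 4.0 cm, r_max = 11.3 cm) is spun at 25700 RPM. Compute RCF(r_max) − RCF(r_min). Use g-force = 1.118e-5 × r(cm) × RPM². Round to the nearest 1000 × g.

ΔRCF = 1.118 × 10⁻⁵ × (r_max − r_min) × N² = 1.118 × 10⁻⁵ × 7.3 × 660,490,000 ≈ 53,905.2

54000 × g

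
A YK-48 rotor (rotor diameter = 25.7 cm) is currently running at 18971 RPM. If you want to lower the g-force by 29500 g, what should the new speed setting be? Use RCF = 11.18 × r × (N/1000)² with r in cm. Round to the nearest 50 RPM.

r = 25.7 / 2 = 12.85 cm
Current RCF = 11.18 × 12.85 × (18.971)² = 11.18 × 12.85 × 359.898841 ≈ 51,704.1 × g
Target RCF = 51,704.1 − 29,500 = 22,204.1 × g
(N/1000)² = 22,204.1 / 143.663 = 154.5568
N = 1000 × √154.5568 ≈ 12,432.1

N₂ ≈ 12450 RPM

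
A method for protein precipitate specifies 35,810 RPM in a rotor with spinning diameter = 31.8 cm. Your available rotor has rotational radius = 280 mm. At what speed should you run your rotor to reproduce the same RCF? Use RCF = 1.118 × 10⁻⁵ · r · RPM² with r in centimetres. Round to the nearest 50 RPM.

Original rotor: r = 31.8 / 2 = 15.9 cm
RCF_original = 1.118 × 10⁻⁵ × 15.9 × (35810)² = 1.118 × 10⁻⁵ × 15.9 × 1,282,356,100 ≈ 227,954.2 × g
Your rotor: r = 280 mm = 28.0 cm
227,954.2 = 1.118 × 10⁻⁵ × 28 × N²
N² = 227,954.2 / (31.304 × 10⁻⁵) = 728,195,119
N ≈ √728,195,119 ≈ 26,985.1

≈ 27000 RPM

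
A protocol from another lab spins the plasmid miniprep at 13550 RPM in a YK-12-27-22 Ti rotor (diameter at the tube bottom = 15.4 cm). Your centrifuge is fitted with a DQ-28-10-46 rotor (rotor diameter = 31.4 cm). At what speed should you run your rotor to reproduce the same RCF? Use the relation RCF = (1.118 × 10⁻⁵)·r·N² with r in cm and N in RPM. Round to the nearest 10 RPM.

Original rotor: r = 15.4 / 2 = 7.7 cm
RCF_original = 1.118 × 10⁻⁵ × 7.7 × (13550)² = 1.118 × 10⁻⁵ × 7.7 × 183,602,500 ≈ 15,805.6 × g
Your rotor: r = 31.4 / 2 = 15.7 cm
15,805.6 = 1.118 × 10⁻⁵ × 15.7 × N²
N² = 15,805.6 / (17.5526 × 10⁻⁵) = 90,047,059
N ≈ √90,047,059 ≈ 9,489.3

9490 RPM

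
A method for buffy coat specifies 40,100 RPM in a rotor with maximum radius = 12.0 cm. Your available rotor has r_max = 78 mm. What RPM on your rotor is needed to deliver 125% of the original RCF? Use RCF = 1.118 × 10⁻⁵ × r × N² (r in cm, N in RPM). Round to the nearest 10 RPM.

55610 RPM

RCF = 1.118 × 10⁻⁵ × r × N²
RCF_original = 1.118 × 10⁻⁵ × 12 × (40100)² = 1.118 × 10⁻⁵ × 12 × 1,608,010,000 ≈ 215,730.6 × g
Target RCF = 1.25 × 215,730.6 ≈ 269,663.2 × g
Your rotor: r = 78 mm = 7.8 cm
269,663.2 = 1.118 × 10⁻⁵ × 7.8 × N²
N² = 269,663.2 / (8.7204 × 10⁻⁵) = 3,092,326,040
N ≈ √3,092,326,040 ≈ 55,608.7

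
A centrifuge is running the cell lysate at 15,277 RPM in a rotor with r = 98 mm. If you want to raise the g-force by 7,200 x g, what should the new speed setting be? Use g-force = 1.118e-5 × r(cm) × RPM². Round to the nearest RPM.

N₂ ≈ 17295 RPM

r = 98 mm = 9.8 cm
Current RCF = 1.118 × 10⁻⁵ × 9.8 × (15277)² = 1.118 × 10⁻⁵ × 9.8 × 233,386,729 ≈ 25,570.8 × g
Target RCF = 25,570.8 + 7,200 = 32,770.8 × g
N² = 32,770.8 / (10.9564 × 10⁻⁵) = 299,101,895
N ≈ √299,101,895 ≈ 17,294.6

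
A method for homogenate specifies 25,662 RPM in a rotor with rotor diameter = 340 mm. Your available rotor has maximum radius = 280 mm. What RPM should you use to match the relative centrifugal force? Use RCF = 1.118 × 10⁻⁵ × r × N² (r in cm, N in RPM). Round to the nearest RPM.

19996 RPM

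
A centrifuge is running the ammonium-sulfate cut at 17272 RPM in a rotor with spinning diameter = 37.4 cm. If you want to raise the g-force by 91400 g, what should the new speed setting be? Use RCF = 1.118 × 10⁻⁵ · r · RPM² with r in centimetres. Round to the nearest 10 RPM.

r = 37.4 / 2 = 18.7 cm
Current RCF = 1.118 × 10⁻⁵ × 18.7 × (17272)² = 1.118 × 10⁻⁵ × 18.7 × 298,321,984 ≈ 62,369 × g
Target RCF = 62,369 + 91,400 = 153,769 × g
N² = 153,769 / (20.9066 × 10⁻⁵) = 735,504,578
N ≈ √735,504,578 ≈ 27,120.2

27120 RPM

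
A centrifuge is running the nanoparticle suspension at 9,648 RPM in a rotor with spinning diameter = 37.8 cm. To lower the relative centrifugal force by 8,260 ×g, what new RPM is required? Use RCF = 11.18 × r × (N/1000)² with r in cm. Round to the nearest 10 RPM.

7350 RPM

r = 37.8 / 2 = 18.9 cm
Current RCF = 11.18 × 18.9 × (9.648)² = 11.18 × 18.9 × 93.083904 ≈ 19,668.8 × g
Target RCF = 19,668.8 − 8,260 = 11,408.8 × g
(N/1000)² = 11,408.8 / 211.302 = 53.99286
N = 1000 × √53.99286 ≈ 7,348.0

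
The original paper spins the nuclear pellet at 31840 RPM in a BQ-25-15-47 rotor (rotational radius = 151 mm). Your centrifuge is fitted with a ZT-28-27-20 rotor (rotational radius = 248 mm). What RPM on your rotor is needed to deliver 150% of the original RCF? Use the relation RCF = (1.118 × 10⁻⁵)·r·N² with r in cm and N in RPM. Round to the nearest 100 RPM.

30400 RPM

Original rotor: r = 151 mm = 15.1 cm
RCF_original = 1.118 × 10⁻⁵ × 15.1 × (31840)² = 1.118 × 10⁻⁵ × 15.1 × 1,013,785,600 ≈ 171,145.3 × g
Target RCF = 1.5 × 171,145.3 ≈ 256,717.9 × g
Your rotor: r = 248 mm = 24.8 cm
256,717.9 = 1.118 × 10⁻⁵ × 24.8 × N²
N² = 256,717.9 / (27.7264 × 10⁻⁵) = 925,896,979
N ≈ √925,896,979 ≈ 30,428.6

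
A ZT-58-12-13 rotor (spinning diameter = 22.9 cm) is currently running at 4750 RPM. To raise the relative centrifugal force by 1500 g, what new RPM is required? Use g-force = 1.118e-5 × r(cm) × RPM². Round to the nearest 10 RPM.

r = 22.9 / 2 = 11.45 cm
Current RCF = 1.118 × 10⁻⁵ × 11.45 × (4750)² = 1.118 × 10⁻⁵ × 11.45 × 22,562,500 ≈ 2,888.2 × g
Target RCF = 2,888.2 + 1,500 = 4,388.2 × g
N² = 4,388.2 / (12.8011 × 10⁻⁵) = 34,279,867
N ≈ √34,279,867 ≈ 5,854.9

5850 RPM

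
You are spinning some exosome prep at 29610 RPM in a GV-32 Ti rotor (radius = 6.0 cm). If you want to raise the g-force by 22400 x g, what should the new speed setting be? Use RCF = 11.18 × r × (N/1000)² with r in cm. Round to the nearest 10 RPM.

Current RCF = 11.18 × 6 × (29.61)² = 11.18 × 6 × 876.7521 ≈ 58,812.5 × g
Target RCF = 58,812.5 + 22,400 = 81,212.5 × g
(N/1000)² = 81,212.5 / 67.08 = 1210.681
N = 1000 × √1210.681 ≈ 34,794.8

N₂ ≈ 34790 RPM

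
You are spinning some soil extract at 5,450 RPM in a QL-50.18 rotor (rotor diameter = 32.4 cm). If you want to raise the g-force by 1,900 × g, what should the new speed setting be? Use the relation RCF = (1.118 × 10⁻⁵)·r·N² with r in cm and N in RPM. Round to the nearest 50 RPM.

r = 32.4 / 2 = 16.2 cm
Current RCF = 1.118 × 10⁻⁵ × 16.2 × (5450)² = 1.118 × 10⁻⁵ × 16.2 × 29,702,500 ≈ 5,379.6 × g
Target RCF = 5,379.6 + 1,900 = 7,279.6 × g
N² = 7,279.6 / (18.1116 × 10⁻⁵) = 40,193,025
N ≈ √40,193,025 ≈ 6,339.8

N₂ ≈ 6350 RPM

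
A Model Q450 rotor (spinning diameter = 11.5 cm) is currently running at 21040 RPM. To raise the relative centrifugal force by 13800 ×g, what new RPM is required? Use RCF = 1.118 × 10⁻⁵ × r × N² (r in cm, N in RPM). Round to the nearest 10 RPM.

r = 11.5 / 2 = 5.75 cm
Current RCF = 1.118 × 10⁻⁵ × 5.75 × (21040)² = 1.118 × 10⁻⁵ × 5.75 × 442,681,600 ≈ 28,457.8 × g
Target RCF = 28,457.8 + 13,800 = 42,257.8 × g
N² = 42,257.8 / (6.4285 × 10⁻⁵) = 657,350,859
N ≈ √657,350,859 ≈ 25,638.9

≈ 25640 RPM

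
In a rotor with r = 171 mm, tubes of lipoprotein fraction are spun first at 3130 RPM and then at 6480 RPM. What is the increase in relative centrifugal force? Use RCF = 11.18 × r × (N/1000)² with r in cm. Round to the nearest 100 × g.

≈ 6200 ×g

r = 171 mm = 17.1 cm
RCF₁ = 11.18 × 17.1 × (3.13)² = 11.18 × 17.1 × 9.7969 ≈ 1,873 × g
RCF₂ = 11.18 × 17.1 × (6.48)² = 11.18 × 17.1 × 41.9904 ≈ 8,027.6 × g
Increase = 8,027.6 − 1,873 = 6,154.6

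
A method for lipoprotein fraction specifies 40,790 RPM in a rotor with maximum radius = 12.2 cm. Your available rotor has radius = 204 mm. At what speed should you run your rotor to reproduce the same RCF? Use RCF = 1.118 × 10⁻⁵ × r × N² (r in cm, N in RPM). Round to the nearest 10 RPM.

≈ 31540 RPM

RCF = 1.118 × 10⁻⁵ × r × N²
RCF_original = 1.118 × 10⁻⁵ × 12.2 × (40790)² = 1.118 × 10⁻⁵ × 12.2 × 1,663,824,100 ≈ 226,939 × g
Your rotor: r = 204 mm = 20.4 cm
226,939 = 1.118 × 10⁻⁵ × 20.4 × N²
N² = 226,939 / (22.8072 × 10⁻⁵) = 995,032,271
N ≈ √995,032,271 ≈ 31,544.1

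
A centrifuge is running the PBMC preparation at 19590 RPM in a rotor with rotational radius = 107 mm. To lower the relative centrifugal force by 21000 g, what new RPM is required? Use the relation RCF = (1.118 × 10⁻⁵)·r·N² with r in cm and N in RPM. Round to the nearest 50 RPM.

r = 107 mm = 10.7 cm
Current RCF = 1.118 × 10⁻⁵ × 10.7 × (19590)² = 1.118 × 10⁻⁵ × 10.7 × 383,768,100 ≈ 45,908.6 × g
Target RCF = 45,908.6 − 21,000 = 24,908.6 × g
N² = 24,908.6 / (11.9626 × 10⁻⁵) = 208,220,621
N ≈ √208,220,621 ≈ 14,429.9

N₂ ≈ 14450 RPM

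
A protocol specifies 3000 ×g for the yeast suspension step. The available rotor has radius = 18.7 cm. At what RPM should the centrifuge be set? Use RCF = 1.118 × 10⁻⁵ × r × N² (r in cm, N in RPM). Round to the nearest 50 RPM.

3,000 = 1.118 × 10⁻⁵ × 18.7 × N²
N² = 3,000 / (20.9066 × 10⁻⁵) = 14,349,536
N ≈ √14,349,536 ≈ 3,788.1

≈ 3800 RPM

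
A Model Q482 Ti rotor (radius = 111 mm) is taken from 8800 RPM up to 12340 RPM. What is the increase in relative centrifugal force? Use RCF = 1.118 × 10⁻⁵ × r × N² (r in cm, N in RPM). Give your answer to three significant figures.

r = 111 mm = 11.1 cm
RCF₁ = 1.118 × 10⁻⁵ × 11.1 × (8800)² = 1.118 × 10⁻⁵ × 11.1 × 77,440,000 ≈ 9,610.1 × g
RCF₂ = 1.118 × 10⁻⁵ × 11.1 × (12340)² = 1.118 × 10⁻⁵ × 11.1 × 152,275,600 ≈ 18,897.1 × g
Increase = 18,897.1 − 9,610.1 = 9,287

9290 × g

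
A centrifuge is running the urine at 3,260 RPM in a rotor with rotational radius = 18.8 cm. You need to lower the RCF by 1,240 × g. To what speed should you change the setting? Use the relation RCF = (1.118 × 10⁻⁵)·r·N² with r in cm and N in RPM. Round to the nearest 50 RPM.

Current RCF = 1.118 × 10⁻⁵ × 18.8 × (3260)² = 1.118 × 10⁻⁵ × 18.8 × 10,627,600 ≈ 2,233.8 × g
Target RCF = 2,233.8 − 1,240 = 993.8 × g
N² = 993.8 / (21.0184 × 10⁻⁵) = 4,728,238
N ≈ √4,728,238 ≈ 2,174.5

2150 RPM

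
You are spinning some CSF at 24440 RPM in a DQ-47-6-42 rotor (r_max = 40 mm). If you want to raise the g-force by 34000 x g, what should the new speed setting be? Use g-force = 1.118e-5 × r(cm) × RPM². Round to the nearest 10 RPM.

≈ 36850 RPM

r = 40 mm = 4.0 cm
Current RCF = 1.118 × 10⁻⁵ × 4 × (24440)² = 1.118 × 10⁻⁵ × 4 × 597,313,600 ≈ 26,711.9 × g
Target RCF = 26,711.9 + 34,000 = 60,711.9 × g
N² = 60,711.9 / (4.472 × 10⁻⁵) = 1,357,600,626
N ≈ √1,357,600,626 ≈ 36,845.6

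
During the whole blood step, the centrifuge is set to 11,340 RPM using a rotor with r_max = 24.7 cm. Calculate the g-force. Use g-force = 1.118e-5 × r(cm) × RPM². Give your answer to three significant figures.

35500 g

RCF = 1.118 × 10⁻⁵ × 24.7 × (11340)² = 1.118 × 10⁻⁵ × 24.7 × 128,595,600 ≈ 35,511.2 × g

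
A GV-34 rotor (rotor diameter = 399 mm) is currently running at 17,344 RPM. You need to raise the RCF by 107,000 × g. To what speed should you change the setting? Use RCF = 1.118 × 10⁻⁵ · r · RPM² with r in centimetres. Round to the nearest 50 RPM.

r = 399 mm / 2 = 199.5 mm = 19.95 cm
Current RCF = 1.118 × 10⁻⁵ × 19.95 × (17344)² = 1.118 × 10⁻⁵ × 19.95 × 300,814,336 ≈ 67,093.9 × g
Target RCF = 67,093.9 + 107,000 = 174,093.9 × g
N² = 174,093.9 / (22.3041 × 10⁻⁵) = 780,546,626
N ≈ √780,546,626 ≈ 27,938.3

N₂ ≈ 27950 RPM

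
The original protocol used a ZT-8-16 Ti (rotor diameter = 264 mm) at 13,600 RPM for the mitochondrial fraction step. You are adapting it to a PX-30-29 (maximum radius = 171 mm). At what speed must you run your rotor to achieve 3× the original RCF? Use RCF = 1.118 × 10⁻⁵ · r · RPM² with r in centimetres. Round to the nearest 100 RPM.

20700 RPM

Original rotor: r = 264 mm / 2 = 132 mm = 13.2 cm
RCF_original = 1.118 × 10⁻⁵ × 13.2 × (13600)² = 1.118 × 10⁻⁵ × 13.2 × 184,960,000 ≈ 27,295.7 × g
Target RCF = 3 × 27,295.7 ≈ 81,887.1 × g
Your rotor: r = 171 mm = 17.1 cm
81,887.1 = 1.118 × 10⁻⁵ × 17.1 × N²
N² = 81,887.1 / (19.1178 × 10⁻⁵) = 428,329,096
N ≈ √428,329,096 ≈ 20,696.1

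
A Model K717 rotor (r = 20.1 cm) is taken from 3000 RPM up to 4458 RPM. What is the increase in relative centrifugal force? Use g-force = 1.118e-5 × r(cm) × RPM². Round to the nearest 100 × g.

RCF₁ = 1.118 × 10⁻⁵ × 20.1 × (3000)² = 1.118 × 10⁻⁵ × 20.1 × 9,000,000 ≈ 2,022.5 × g
RCF₂ = 1.118 × 10⁻⁵ × 20.1 × (4458)² = 1.118 × 10⁻⁵ × 20.1 × 19,873,764 ≈ 4,466 × g
Increase = 4,466 − 2,022.5 = 2,443.5

2400 ×g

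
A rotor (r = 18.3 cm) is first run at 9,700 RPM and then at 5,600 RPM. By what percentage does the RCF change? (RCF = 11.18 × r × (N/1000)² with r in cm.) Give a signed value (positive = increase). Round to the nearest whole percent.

RCF ∝ N², so the ratio is (5600/9700)² = (0.577320)² = 0.3333.
Change = 0.3333 − 1 = -0.6667 → -66.7%.

-67%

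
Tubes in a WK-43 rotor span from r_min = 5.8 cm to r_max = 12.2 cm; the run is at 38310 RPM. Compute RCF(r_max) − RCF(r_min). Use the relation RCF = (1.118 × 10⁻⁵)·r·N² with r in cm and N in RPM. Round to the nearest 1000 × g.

ΔRCF = 1.118 × 10⁻⁵ × (r_max − r_min) × N² = 1.118 × 10⁻⁵ × 6.4 × 1,467,656,100 ≈ 105,013.7

105000 g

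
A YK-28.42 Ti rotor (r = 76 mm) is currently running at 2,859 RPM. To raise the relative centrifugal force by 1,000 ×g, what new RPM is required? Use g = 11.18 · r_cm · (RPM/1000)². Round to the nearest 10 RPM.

r = 76 mm = 7.6 cm
Current RCF = 11.18 × 7.6 × (2.859)² = 11.18 × 7.6 × 8.173881 ≈ 694.5 × g
Target RCF = 694.5 + 1,000 = 1,694.5 × g
(N/1000)² = 1,694.5 / 84.968 = 19.9428
N = 1000 × √19.9428 ≈ 4,465.7

≈ 4470 RPM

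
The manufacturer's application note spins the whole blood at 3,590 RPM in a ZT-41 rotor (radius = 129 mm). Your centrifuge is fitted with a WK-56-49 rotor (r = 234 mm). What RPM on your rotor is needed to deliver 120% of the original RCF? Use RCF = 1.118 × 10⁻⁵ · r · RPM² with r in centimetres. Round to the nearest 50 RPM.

2900 RPM

Original rotor: r = 129 mm = 12.9 cm
RCF_original = 1.118 × 10⁻⁵ × 12.9 × (3590)² = 1.118 × 10⁻⁵ × 12.9 × 12,888,100 ≈ 1,858.7 × g
Target RCF = 1.2 × 1,858.7 ≈ 2,230.4 × g
Your rotor: r = 234 mm = 23.4 cm
2,230.4 = 1.118 × 10⁻⁵ × 23.4 × N²
N² = 2,230.4 / (26.1612 × 10⁻⁵) = 8,525,603
N ≈ √8,525,603 ≈ 2,919.9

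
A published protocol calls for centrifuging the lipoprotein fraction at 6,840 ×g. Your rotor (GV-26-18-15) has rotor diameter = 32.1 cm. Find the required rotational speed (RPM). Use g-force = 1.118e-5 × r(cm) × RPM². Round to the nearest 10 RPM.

6170 RPM

r = 32.1 / 2 = 16.05 cm
6,840 = 1.118 × 10⁻⁵ × 16.05 × N²
N² = 6,840 / (17.9439 × 10⁻⁵) = 38,118,804
N ≈ √38,118,804 ≈ 6,174.0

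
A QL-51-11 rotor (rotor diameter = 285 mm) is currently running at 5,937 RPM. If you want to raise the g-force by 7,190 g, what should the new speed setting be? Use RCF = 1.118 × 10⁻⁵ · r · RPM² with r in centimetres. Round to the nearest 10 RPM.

≈ 8970 RPM

r = 285 mm / 2 = 142.5 mm = 14.25 cm
Current RCF = 1.118 × 10⁻⁵ × 14.25 × (5937)² = 1.118 × 10⁻⁵ × 14.25 × 35,247,969 ≈ 5,615.5 × g
Target RCF = 5,615.5 + 7,190 = 12,805.5 × g
N² = 12,805.5 / (15.9315 × 10⁻⁵) = 80,378,495
N ≈ √80,378,495 ≈ 8,965.4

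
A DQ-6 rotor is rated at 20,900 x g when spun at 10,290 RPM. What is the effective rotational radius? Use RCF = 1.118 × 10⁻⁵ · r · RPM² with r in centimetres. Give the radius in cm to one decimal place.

20900 = 1.118 × 10⁻⁵ × r × (10290)²
r = 20900 / (1.118 × 10⁻⁵ × 105,884,100) = 20900 / 1183.784 ≈ 17.655 cm

17.7 cm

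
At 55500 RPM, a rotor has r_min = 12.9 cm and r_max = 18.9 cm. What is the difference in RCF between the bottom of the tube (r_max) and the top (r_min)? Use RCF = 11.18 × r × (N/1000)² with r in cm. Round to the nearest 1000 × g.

207000 ×g

ΔRCF = 11.18 × (r_max − r_min) × (N/1000)² = 11.18 × 6.0 × 3,080.25 ≈ 206,623.2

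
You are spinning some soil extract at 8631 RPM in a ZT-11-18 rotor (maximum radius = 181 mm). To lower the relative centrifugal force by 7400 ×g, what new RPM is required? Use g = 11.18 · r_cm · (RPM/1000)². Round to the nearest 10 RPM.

N₂ ≈ 6160 RPM

r = 181 mm = 18.1 cm
Current RCF = 11.18 × 18.1 × (8.631)² = 11.18 × 18.1 × 74.494161 ≈ 15,074.5 × g
Target RCF = 15,074.5 − 7,400 = 7,674.5 × g
(N/1000)² = 7,674.5 / 202.358 = 37.92536
N = 1000 × √37.92536 ≈ 6,158.4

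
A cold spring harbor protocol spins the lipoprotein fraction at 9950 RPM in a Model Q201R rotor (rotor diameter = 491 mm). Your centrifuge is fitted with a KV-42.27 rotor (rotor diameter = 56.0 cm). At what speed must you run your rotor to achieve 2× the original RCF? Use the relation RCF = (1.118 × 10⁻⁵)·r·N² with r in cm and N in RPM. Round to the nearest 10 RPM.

≈ 13180 RPM

Original rotor: r = 491 mm / 2 = 245.5 mm = 24.55 cm
RCF = 1.118 × 10⁻⁵ × r × N²
RCF_original = 1.118 × 10⁻⁵ × 24.55 × (9950)² = 1.118 × 10⁻⁵ × 24.55 × 99,002,500 ≈ 27,173.1 × g
Target RCF = 2 × 27,173.1 ≈ 54,346.2 × g
Your rotor: r = 56.0 / 2 = 28 cm
54,346.2 = 1.118 × 10⁻⁵ × 28 × N²
N² = 54,346.2 / (31.304 × 10⁻⁵) = 173,607,846
N ≈ √173,607,846 ≈ 13,176.0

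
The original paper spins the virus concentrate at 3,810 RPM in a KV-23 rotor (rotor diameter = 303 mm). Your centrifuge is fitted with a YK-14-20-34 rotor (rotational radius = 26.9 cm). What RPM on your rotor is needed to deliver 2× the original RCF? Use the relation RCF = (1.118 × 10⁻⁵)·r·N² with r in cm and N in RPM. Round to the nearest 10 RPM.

4040 RPM

Original rotor: r = 303 mm / 2 = 151.5 mm = 15.15 cm
RCF_original = 1.118 × 10⁻⁵ × 15.15 × (3810)² = 1.118 × 10⁻⁵ × 15.15 × 14,516,100 ≈ 2,458.7 × g
Target RCF = 2 × 2,458.7 ≈ 4,917.4 × g
4,917.4 = 1.118 × 10⁻⁵ × 26.9 × N²
N² = 4,917.4 / (30.0742 × 10⁻⁵) = 16,350,892
N ≈ √16,350,892 ≈ 4,043.6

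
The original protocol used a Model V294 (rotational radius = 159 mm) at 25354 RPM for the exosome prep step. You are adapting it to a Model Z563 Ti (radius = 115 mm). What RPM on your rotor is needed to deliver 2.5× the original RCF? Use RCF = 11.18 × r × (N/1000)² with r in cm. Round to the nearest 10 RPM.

47140 RPM

Original rotor: r = 159 mm = 15.9 cm
RCF = 11.18 × r × (N/1000)²
RCF_original = 11.18 × 15.9 × (25.354)² = 11.18 × 15.9 × 642.825316 ≈ 114,269.9 × g
Target RCF = 2.5 × 114,269.9 ≈ 285,674.8 × g
Your rotor: r = 115 mm = 11.5 cm
285,674.8 = 11.18 × 11.5 × (N/1000)²
(N/1000)² = 285,674.8 / 128.57 = 2221.94
N = 1000 × √2221.94 ≈ 47,137.5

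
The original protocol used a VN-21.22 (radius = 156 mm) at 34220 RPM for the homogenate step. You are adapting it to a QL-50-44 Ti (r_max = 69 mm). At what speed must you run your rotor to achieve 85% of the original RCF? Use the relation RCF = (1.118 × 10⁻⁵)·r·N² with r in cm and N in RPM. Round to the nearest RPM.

≈ 47438 RPM

Original rotor: r = 156 mm = 15.6 cm
RCF_original = 1.118 × 10⁻⁵ × 15.6 × (34220)² = 1.118 × 10⁻⁵ × 15.6 × 1,171,008,400 ≈ 204,233.2 × g
Target RCF = 0.85 × 204,233.2 ≈ 173,598.2 × g
Your rotor: r = 69 mm = 6.9 cm
173,598.2 = 1.118 × 10⁻⁵ × 6.9 × N²
N² = 173,598.2 / (7.7142 × 10⁻⁵) = 2,250,372,041
N ≈ √2,250,372,041 ≈ 47,438.1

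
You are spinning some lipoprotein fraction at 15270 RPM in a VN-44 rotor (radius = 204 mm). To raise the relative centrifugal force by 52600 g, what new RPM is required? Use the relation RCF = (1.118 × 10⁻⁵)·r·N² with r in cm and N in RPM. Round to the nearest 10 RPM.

21540 RPM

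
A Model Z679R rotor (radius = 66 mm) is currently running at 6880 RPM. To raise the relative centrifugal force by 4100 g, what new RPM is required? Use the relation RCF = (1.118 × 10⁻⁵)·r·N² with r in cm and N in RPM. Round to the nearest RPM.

r = 66 mm = 6.6 cm
Current RCF = 1.118 × 10⁻⁵ × 6.6 × (6880)² = 1.118 × 10⁻⁵ × 6.6 × 47,334,400 ≈ 3,492.7 × g
Target RCF = 3,492.7 + 4,100 = 7,592.7 × g
N² = 7,592.7 / (7.3788 × 10⁻⁵) = 102,898,845
N ≈ √102,898,845 ≈ 10,143.9

≈ 10144 RPM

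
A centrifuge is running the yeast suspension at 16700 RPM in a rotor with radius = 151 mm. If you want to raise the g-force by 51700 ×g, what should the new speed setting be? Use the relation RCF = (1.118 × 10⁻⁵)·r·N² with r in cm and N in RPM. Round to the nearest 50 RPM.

r = 151 mm = 15.1 cm
Current RCF = 1.118 × 10⁻⁵ × 15.1 × (16700)² = 1.118 × 10⁻⁵ × 15.1 × 278,890,000 ≈ 47,081.7 × g
Target RCF = 47,081.7 + 51,700 = 98,781.7 × g
N² = 98,781.7 / (16.8818 × 10⁻⁵) = 585,137,248
N ≈ √585,137,248 ≈ 24,189.6

≈ 24200 RPM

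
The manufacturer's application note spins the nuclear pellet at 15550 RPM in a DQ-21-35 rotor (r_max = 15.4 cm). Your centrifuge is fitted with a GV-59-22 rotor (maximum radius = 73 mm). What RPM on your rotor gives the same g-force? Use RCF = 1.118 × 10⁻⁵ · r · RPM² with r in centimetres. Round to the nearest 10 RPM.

≈ 22590 RPM

RCF_original = 1.118 × 10⁻⁵ × 15.4 × (15550)² = 1.118 × 10⁻⁵ × 15.4 × 241,802,500 ≈ 41,631.6 × g
Your rotor: r = 73 mm = 7.3 cm
41,631.6 = 1.118 × 10⁻⁵ × 7.3 × N²
N² = 41,631.6 / (8.1614 × 10⁻⁵) = 510,103,659
N ≈ √510,103,659 ≈ 22,585.5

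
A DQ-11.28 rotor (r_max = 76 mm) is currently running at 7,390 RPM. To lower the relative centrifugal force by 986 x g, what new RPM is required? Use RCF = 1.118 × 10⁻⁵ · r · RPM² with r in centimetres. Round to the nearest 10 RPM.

N₂ ≈ 6560 RPM

r = 76 mm = 7.6 cm
Current RCF = 1.118 × 10⁻⁵ × 7.6 × (7390)² = 1.118 × 10⁻⁵ × 7.6 × 54,612,100 ≈ 4,640.3 × g
Target RCF = 4,640.3 − 986 = 3,654.3 × g
N² = 3,654.3 / (8.4968 × 10⁻⁵) = 43,007,956
N ≈ √43,007,956 ≈ 6,558.0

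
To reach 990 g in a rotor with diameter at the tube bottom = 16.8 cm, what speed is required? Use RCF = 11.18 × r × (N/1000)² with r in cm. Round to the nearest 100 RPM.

N ≈ 3200 RPM

r = 16.8 / 2 = 8.4 cm
990 = 11.18 × 8.4 × (N/1000)²
(N/1000)² = 990 / 93.912 = 10.54178
N = 1000 × √10.54178 ≈ 3,246.8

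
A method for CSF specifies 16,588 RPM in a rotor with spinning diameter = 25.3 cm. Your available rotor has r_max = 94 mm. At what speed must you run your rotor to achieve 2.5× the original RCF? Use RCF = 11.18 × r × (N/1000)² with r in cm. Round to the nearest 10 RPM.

Original rotor: r = 25.3 / 2 = 12.65 cm
RCF_original = 11.18 × 12.65 × (16.588)² = 11.18 × 12.65 × 275.161744 ≈ 38,915.3 × g
Target RCF = 2.5 × 38,915.3 ≈ 97,288.2 × g
Your rotor: r = 94 mm = 9.4 cm
97,288.2 = 11.18 × 9.4 × (N/1000)²
(N/1000)² = 97,288.2 / 105.092 = 925.7432
N = 1000 × √925.7432 ≈ 30,426.0

30430 RPM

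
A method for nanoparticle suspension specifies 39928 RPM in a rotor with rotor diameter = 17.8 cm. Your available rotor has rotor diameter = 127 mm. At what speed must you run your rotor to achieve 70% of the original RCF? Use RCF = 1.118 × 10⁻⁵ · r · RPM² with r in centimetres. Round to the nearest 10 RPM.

39550 RPM

Original rotor: r = 17.8 / 2 = 8.9 cm
RCF = 1.118 × 10⁻⁵ × r × N²
RCF_original = 1.118 × 10⁻⁵ × 8.9 × (39928)² = 1.118 × 10⁻⁵ × 8.9 × 1,594,245,184 ≈ 158,630.6 × g
Target RCF = 0.7 × 158,630.6 ≈ 111,041.4 × g
Your rotor: r = 127 mm / 2 = 63.5 mm = 6.35 cm
111,041.4 = 1.118 × 10⁻⁵ × 6.35 × N²
N² = 111,041.4 / (7.0993 × 10⁻⁵) = 1,564,117,589
N ≈ √1,564,117,589 ≈ 39,548.9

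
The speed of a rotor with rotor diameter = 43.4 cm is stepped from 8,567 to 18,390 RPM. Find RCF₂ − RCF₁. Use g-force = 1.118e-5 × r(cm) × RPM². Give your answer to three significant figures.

≈ 64200 x g

r = 43.4 / 2 = 21.7 cm
RCF₁ = 1.118 × 10⁻⁵ × 21.7 × (8567)² = 1.118 × 10⁻⁵ × 21.7 × 73,393,489 ≈ 17,805.7 × g
RCF₂ = 1.118 × 10⁻⁵ × 21.7 × (18390)² = 1.118 × 10⁻⁵ × 21.7 × 338,192,100 ≈ 82,047.4 × g
Increase = 82,047.4 − 17,805.7 = 64,241.7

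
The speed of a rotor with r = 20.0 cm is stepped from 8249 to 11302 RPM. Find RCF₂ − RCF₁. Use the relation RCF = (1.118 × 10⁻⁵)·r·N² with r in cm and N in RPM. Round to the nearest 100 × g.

RCF₁ = 1.118 × 10⁻⁵ × 20 × (8249)² = 1.118 × 10⁻⁵ × 20 × 68,046,001 ≈ 15,215.1 × g
RCF₂ = 1.118 × 10⁻⁵ × 20 × (11302)² = 1.118 × 10⁻⁵ × 20 × 127,735,204 ≈ 28,561.6 × g
Increase = 28,561.6 − 15,215.1 = 13,346.5

≈ 13300 ×g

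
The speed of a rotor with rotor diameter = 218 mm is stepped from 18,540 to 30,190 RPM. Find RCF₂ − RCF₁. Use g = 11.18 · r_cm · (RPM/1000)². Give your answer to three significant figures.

r = 218 mm / 2 = 109 mm = 10.9 cm
RCF₁ = 11.18 × 10.9 × (18.54)² = 11.18 × 10.9 × 343.7316 ≈ 41,887.8 × g
RCF₂ = 11.18 × 10.9 × (30.19)² = 11.18 × 10.9 × 911.4361 ≈ 111,069.4 × g
Increase = 111,069.4 − 41,887.8 = 69,181.6

69200 x g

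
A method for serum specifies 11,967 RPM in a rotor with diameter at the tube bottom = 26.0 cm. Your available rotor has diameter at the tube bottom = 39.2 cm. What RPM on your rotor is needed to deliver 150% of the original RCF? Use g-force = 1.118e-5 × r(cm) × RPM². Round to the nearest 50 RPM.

Original rotor: r = 26.0 / 2 = 13 cm
RCF_original = 1.118 × 10⁻⁵ × 13 × (11967)² = 1.118 × 10⁻⁵ × 13 × 143,209,089 ≈ 20,814 × g
Target RCF = 1.5 × 20,814 ≈ 31,221 × g
Your rotor: r = 39.2 / 2 = 19.6 cm
31,221 = 1.118 × 10⁻⁵ × 19.6 × N²
N² = 31,221 / (21.9128 × 10⁻⁵) = 142,478,369
N ≈ √142,478,369 ≈ 11,936.4

≈ 11950 RPM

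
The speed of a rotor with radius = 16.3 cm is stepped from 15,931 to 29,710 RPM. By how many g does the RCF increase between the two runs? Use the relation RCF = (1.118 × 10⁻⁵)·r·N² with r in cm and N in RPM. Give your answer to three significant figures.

115000 g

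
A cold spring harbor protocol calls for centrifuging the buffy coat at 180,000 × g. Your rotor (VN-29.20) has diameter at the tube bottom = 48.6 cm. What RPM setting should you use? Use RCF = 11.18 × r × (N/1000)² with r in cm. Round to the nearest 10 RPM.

r = 48.6 / 2 = 24.3 cm
180,000 = 11.18 × 24.3 × (N/1000)²
(N/1000)² = 180,000 / 271.674 = 662.5588
N = 1000 × √662.5588 ≈ 25,740.2

N ≈ 25740 RPM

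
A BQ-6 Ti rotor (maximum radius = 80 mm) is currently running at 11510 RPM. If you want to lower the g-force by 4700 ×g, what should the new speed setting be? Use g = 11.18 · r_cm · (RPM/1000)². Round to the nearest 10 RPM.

≈ 8940 RPM

r = 80 mm = 8.0 cm
Current RCF = 11.18 × 8 × (11.51)² = 11.18 × 8 × 132.4801 ≈ 11,849 × g
Target RCF = 11,849 − 4,700 = 7,149 × g
(N/1000)² = 7,149 / 89.44 = 79.93068
N = 1000 × √79.93068 ≈ 8,940.4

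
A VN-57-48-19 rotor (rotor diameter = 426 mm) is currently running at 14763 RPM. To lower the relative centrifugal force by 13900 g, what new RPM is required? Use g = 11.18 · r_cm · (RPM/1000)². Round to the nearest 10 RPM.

12630 RPM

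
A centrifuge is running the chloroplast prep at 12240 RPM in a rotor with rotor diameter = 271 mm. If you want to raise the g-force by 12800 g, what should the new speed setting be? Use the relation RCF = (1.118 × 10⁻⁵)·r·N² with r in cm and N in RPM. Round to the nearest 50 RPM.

r = 271 mm / 2 = 135.5 mm = 13.55 cm
Current RCF = 1.118 × 10⁻⁵ × 13.55 × (12240)² = 1.118 × 10⁻⁵ × 13.55 × 149,817,600 ≈ 22,695.7 × g
Target RCF = 22,695.7 + 12,800 = 35,495.7 × g
N² = 35,495.7 / (15.1489 × 10⁻⁵) = 234,312,062
N ≈ √234,312,062 ≈ 15,307.3

≈ 15300 RPM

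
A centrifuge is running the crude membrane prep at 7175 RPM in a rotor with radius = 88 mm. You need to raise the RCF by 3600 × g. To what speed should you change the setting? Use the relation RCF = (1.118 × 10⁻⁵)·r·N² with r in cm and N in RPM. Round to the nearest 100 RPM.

r = 88 mm = 8.8 cm
Current RCF = 1.118 × 10⁻⁵ × 8.8 × (7175)² = 1.118 × 10⁻⁵ × 8.8 × 51,480,625 ≈ 5,064.9 × g
Target RCF = 5,064.9 + 3,600 = 8,664.9 × g
N² = 8,664.9 / (9.8384 × 10⁻⁵) = 88,072,248
N ≈ √88,072,248 ≈ 9,384.7

≈ 9400 RPM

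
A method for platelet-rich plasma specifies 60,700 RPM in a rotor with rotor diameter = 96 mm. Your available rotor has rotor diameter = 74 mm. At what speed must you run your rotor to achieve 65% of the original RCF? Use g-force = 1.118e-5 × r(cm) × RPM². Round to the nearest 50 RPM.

55750 RPM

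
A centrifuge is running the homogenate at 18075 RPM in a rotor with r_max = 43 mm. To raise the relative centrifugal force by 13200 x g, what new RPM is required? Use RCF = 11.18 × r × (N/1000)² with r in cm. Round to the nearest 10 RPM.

r = 43 mm = 4.3 cm
Current RCF = 11.18 × 4.3 × (18.075)² = 11.18 × 4.3 × 326.705625 ≈ 15,706 × g
Target RCF = 15,706 + 13,200 = 28,906 × g
(N/1000)² = 28,906 / 48.074 = 601.2814
N = 1000 × √601.2814 ≈ 24,521.0

≈ 24520 RPM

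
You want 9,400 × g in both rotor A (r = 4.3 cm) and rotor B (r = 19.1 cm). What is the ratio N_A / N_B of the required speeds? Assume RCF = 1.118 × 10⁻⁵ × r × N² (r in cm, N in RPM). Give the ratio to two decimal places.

At fixed RCF, N ∝ 1/√r, so N_A/N_B = √(r_B/r_A) = √(19.1/4.3) = √4.441860 = 2.1076.

2.11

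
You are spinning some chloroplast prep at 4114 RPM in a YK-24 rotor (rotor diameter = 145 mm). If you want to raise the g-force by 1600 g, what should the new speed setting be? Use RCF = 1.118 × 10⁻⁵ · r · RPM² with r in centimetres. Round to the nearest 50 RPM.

6050 RPM

r = 145 mm / 2 = 72.5 mm = 7.25 cm
Current RCF = 1.118 × 10⁻⁵ × 7.25 × (4114)² = 1.118 × 10⁻⁵ × 7.25 × 16,924,996 ≈ 1,371.9 × g
Target RCF = 1,371.9 + 1,600 = 2,971.9 × g
N² = 2,971.9 / (8.1055 × 10⁻⁵) = 36,665,227
N ≈ √36,665,227 ≈ 6,055.2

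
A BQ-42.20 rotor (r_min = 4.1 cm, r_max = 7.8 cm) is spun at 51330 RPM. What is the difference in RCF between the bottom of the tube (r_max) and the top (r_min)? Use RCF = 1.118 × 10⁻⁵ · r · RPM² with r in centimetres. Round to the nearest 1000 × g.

ΔRCF = 1.118 × 10⁻⁵ × (r_max − r_min) × N² = 1.118 × 10⁻⁵ × 3.7 × 2,634,768,900 ≈ 108,989.9

≈ 109000 x g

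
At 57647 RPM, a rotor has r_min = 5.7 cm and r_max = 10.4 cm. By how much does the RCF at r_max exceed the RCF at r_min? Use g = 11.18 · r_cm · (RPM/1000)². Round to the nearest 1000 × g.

≈ 175000 ×g

ΔRCF = 11.18 × (r_max − r_min) × (N/1000)² = 11.18 × 4.7 × 3,323.176609 ≈ 174,619.6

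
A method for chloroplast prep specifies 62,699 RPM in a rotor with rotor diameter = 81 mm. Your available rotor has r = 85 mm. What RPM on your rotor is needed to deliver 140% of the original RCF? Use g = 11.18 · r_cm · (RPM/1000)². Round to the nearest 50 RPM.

51200 RPM

Original rotor: r = 81 mm / 2 = 40.5 mm = 4.05 cm
RCF_original = 11.18 × 4.05 × (62.699)² = 11.18 × 4.05 × 3,931.164601 ≈ 177,999.2 × g
Target RCF = 1.4 × 177,999.2 ≈ 249,198.9 × g
Your rotor: r = 85 mm = 8.5 cm
249,198.9 = 11.18 × 8.5 × (N/1000)²
(N/1000)² = 249,198.9 / 95.03 = 2622.318
N = 1000 × √2622.318 ≈ 51,208.6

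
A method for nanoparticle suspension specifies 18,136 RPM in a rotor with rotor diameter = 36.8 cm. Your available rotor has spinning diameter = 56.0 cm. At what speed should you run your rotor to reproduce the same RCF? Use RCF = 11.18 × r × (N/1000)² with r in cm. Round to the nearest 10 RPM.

Original rotor: r = 36.8 / 2 = 18.4 cm
RCF = 11.18 × r × (N/1000)²
RCF_original = 11.18 × 18.4 × (18.136)² = 11.18 × 18.4 × 328.914496 ≈ 67,661.7 × g
Your rotor: r = 56.0 / 2 = 28 cm
67,661.7 = 11.18 × 28 × (N/1000)²
(N/1000)² = 67,661.7 / 313.04 = 216.1439
N = 1000 × √216.1439 ≈ 14,701.8

14700 RPM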